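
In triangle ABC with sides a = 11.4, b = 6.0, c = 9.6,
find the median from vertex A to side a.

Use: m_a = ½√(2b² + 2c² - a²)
m_a = ½√(2·6.0² + 2·9.6² − 11.4²) = ½√(2·36 + 2·92.16 − 129.96) = ½√(72 + 184.32 − 129.96) = ½√126.36
√126.36 ≈ 11.241, so m_a ≈ 5.6205

m_a = 5.62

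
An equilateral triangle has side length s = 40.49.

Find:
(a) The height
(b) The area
(a) The height splits the triangle into two 30-60-90 halves: h = s·√3/2 = 40.49·1.73205/2 ≈ 70.1307/2 ≈ 35.0654
(b) Area = (√3/4)·s² = (√3/4)·40.49² = (√3/4)·1639.4401 ≈ 0.433013·1639.4401 ≈ 709.898

Height = 35.07, Area = 709.9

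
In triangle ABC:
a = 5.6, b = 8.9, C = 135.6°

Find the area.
Two sides and the included angle (SAS): A = ½·a·b·sin(C) = ½·5.6·8.9·sin(135.6°)
sin(135.6°) ≈ 0.699663
A ≈ ½·49.84·0.699663 = 24.92·0.699663 ≈ 17.4356

Area = 17.44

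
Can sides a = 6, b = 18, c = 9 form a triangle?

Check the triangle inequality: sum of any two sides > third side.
a + b vs c: 6 + 18 = 24 > 9  ✓
a + c vs b: 6 + 9 = 15 ≤ 18  ✗
b + c vs a: 18 + 9 = 27 > 6  ✓

No: 6 + 9 = 15 is not > 18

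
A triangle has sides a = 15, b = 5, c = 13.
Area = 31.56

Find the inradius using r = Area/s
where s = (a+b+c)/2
s = (15 + 5 + 13)/2 = 33/2 = 16.5
r = Area/s = 31.56/16.5 ≈ 1.91273

r = 1.913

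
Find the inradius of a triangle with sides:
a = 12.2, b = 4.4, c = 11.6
r = Area/s where s is the semi-perimeter.
s = (12.2 + 4.4 + 11.6)/2 = 28.2/2 = 14.1
Area = √(s(s−a)(s−b)(s−c)) = √(14.1·1.9·9.7·2.5) ≈ √649.658 ≈ 25.4884
r ≈ 25.4884/14.1 ≈ 1.80769

r = 1.808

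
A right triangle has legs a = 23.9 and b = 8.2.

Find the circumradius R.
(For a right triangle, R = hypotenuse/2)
Hypotenuse c = √(a² + b²) = √(571.21 + 67.24) = √638.45 ≈ 25.2676
R = c/2 ≈ 25.2676/2 ≈ 12.6338

R = 12.63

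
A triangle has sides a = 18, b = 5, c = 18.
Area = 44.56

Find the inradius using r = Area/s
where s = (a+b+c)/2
s = (18 + 5 + 18)/2 = 41/2 = 20.5
r = Area/s = 44.56/20.5 ≈ 2.17366

r = 2.174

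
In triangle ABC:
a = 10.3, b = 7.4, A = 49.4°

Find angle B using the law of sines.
a/sin(A) = b/sin(B)  ⇒  sin(B) = b·sin(A)/a = 7.4·sin(49.4°)/10.3
sin(49.4°) ≈ 0.759271
sin(B) ≈ 7.4·0.759271/10.3 ≈ 5.61861/10.3 ≈ 0.545496
B = arcsin(0.545496) ≈ 33.0586°
(Since b ≤ a we need B ≤ A, so the obtuse alternative 180° − 33.0586° ≈ 146.941° is rejected.)

B = 33.06°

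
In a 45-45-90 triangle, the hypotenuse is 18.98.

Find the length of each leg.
In a 45-45-90 triangle hypotenuse = leg·√2, so leg = hypotenuse/√2.
Leg = 18.98/√2 ≈ 18.98/1.41421 ≈ 13.4209

Each leg = 13.42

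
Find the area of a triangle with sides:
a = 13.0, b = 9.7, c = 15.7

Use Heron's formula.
s = (13.0 + 9.7 + 15.7)/2 = 38.4/2 = 19.2
s − a = 6.2, s − b = 9.5, s − c = 3.5
s(s−a)(s−b)(s−c) = 19.2·6.2·9.5·3.5 ≈ 3958.08
Area = √3958.08 ≈ 62.9133

Area = 62.91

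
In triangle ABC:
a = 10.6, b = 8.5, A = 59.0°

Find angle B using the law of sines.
a/sin(A) = b/sin(B)  ⇒  sin(B) = b·sin(A)/a = 8.5·sin(59.0°)/10.6
sin(59.0°) ≈ 0.857167
sin(B) ≈ 8.5·0.857167/10.6 ≈ 7.28592/10.6 ≈ 0.687351
B = arcsin(0.687351) ≈ 43.4208°
(Since b ≤ a we need B ≤ A, so the obtuse alternative 180° − 43.4208° ≈ 136.579° is rejected.)

B = 43.42°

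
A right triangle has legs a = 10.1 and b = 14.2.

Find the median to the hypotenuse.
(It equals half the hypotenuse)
Hypotenuse c = √(a² + b²) = √(102.01 + 201.64) = √303.65 ≈ 17.4256
Median to hypotenuse = c/2 ≈ 17.4256/2 ≈ 8.71278

Median = 8.713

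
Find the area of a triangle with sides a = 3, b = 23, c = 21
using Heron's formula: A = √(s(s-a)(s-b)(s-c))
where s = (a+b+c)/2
s = (3 + 23 + 21)/2 = 47/2 = 23.5
s − a = 20.5, s − b = 0.5, s − c = 2.5
s(s−a)(s−b)(s−c) = 23.5·20.5·0.5·2.5 = 602.1875
Area = √602.1875 ≈ 24.5395

s = 23.5, Area = 24.54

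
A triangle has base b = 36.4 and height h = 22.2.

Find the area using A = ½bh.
A = ½·b·h = ½·36.4·22.2 = ½·808.08 = 404.04

Area = 404.04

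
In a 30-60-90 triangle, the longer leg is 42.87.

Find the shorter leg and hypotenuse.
In a 30-60-90 triangle the sides are in ratio 1 : √3 : 2, so short leg = long leg/√3 and hypotenuse = 2·(short leg).
Short leg = 42.87/√3 ≈ 42.87/1.73205 ≈ 24.751
Hypotenuse = 2·24.751 ≈ 49.502

Short leg = 24.75, Hypotenuse = 49.5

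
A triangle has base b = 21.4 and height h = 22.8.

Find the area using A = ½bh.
A = ½·b·h = ½·21.4·22.8 = ½·487.92 = 243.96

Area = 243.96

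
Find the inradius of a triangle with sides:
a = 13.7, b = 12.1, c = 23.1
r = Area/s where s is the semi-perimeter.
s = (13.7 + 12.1 + 23.1)/2 = 48.9/2 = 24.45
Area = √(s(s−a)(s−b)(s−c)) = √(24.45·10.75·12.35·1.35) ≈ √4382.16 ≈ 66.1979
r ≈ 66.1979/24.45 ≈ 2.70748

r = 2.707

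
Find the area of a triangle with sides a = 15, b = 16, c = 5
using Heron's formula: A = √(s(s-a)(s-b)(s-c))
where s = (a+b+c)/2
s = (15 + 16 + 5)/2 = 36/2 = 18
s − a = 3, s − b = 2, s − c = 13
s(s−a)(s−b)(s−c) = 18·3·2·13 = 1404
Area = √1404 ≈ 37.47

s = 18.0, Area = 37.47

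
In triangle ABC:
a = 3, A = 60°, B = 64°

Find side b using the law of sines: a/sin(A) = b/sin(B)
a/sin(A) = b/sin(B)  ⇒  b = a·sin(B)/sin(A) = 3·sin(64°)/sin(60°)
sin(64°) ≈ 0.898794, sin(60°) ≈ 0.866025
b ≈ 3·0.898794/0.866025 ≈ 2.69638/0.866025 ≈ 3.11351

b = 3.114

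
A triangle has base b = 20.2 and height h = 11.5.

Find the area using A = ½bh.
A = ½·b·h = ½·20.2·11.5 = ½·232.3 = 116.15

Area = 116.15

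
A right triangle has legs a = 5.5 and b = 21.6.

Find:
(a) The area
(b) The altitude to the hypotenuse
(a) The legs are perpendicular, so Area = ½·a·b = ½·5.5·21.6 = ½·118.8 = 59.4
(b) Hypotenuse c = √(a² + b²) = √(30.25 + 466.56) = √496.81 ≈ 22.2892
    Area = ½·c·h_c  ⇒  h_c = 2·Area/c = 118.8/22.2892 ≈ 5.32993

Area = 59.4, h_c = 5.33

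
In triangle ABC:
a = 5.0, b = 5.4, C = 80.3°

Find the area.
Two sides and the included angle (SAS): A = ½·a·b·sin(C) = ½·5.0·5.4·sin(80.3°)
sin(80.3°) ≈ 0.985703
A ≈ ½·27·0.985703 = 13.5·0.985703 ≈ 13.307

Area = 13.31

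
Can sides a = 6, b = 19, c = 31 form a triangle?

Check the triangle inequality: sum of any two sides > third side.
a + b vs c: 6 + 19 = 25 ≤ 31  ✗
a + c vs b: 6 + 31 = 37 > 19  ✓
b + c vs a: 19 + 31 = 50 > 6  ✓

No: 6 + 19 = 25 is not > 31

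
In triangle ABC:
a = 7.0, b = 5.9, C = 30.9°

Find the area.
Two sides and the included angle (SAS): A = ½·a·b·sin(C) = ½·7.0·5.9·sin(30.9°)
sin(30.9°) ≈ 0.513541
A ≈ ½·41.3·0.513541 = 20.65·0.513541 ≈ 10.6046

Area = 10.6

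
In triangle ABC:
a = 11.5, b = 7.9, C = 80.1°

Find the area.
Two sides and the included angle (SAS): A = ½·a·b·sin(C) = ½·11.5·7.9·sin(80.1°)
sin(80.1°) ≈ 0.985109
A ≈ ½·90.85·0.985109 = 45.425·0.985109 ≈ 44.7486

Area = 44.75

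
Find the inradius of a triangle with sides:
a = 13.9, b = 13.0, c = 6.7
r = Area/s where s is the semi-perimeter.
s = (13.9 + 13.0 + 6.7)/2 = 33.6/2 = 16.8
Area = √(s(s−a)(s−b)(s−c)) = √(16.8·2.9·3.8·10.1) ≈ √1869.87 ≈ 43.242
r ≈ 43.242/16.8 ≈ 2.57393

r = 2.574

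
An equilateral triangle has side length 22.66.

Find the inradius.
r = Area/s with s the semi-perimeter.
Area = (√3/4)·22.66² = (√3/4)·513.4756 ≈ 0.433013·513.4756 ≈ 222.341
s = 3·22.66/2 = 33.99
r ≈ 222.341/33.99 ≈ 6.54138
(Equivalently r = side/(2√3) = 22.66/3.4641 ≈ 6.54138.)

r = 6.541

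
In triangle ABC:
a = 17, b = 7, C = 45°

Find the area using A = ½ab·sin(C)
A = ½·a·b·sin(C) = ½·17·7·sin(45°)
sin(45°) ≈ 0.707107
A ≈ ½·119·0.707107 = 59.5·0.707107 ≈ 42.0729

Area = 42.07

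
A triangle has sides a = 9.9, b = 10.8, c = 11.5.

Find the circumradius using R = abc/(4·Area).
First find the area with Heron's formula.
s = (9.9 + 10.8 + 11.5)/2 = 16.1
Area = √(s(s−a)(s−b)(s−c)) = √(16.1·6.2·5.3·4.6) ≈ √2433.61 ≈ 49.3316
abc = 9.9·10.8·11.5 = 1229.58
R = abc/(4·Area) ≈ 1229.58/(4·49.3316) = 1229.58/197.327 ≈ 6.23119

R = 6.231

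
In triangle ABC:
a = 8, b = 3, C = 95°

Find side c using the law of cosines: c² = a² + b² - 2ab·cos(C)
c² = 8² + 3² − 2·8·3·cos(95°)
cos(95°) ≈ -0.0871557
c² ≈ 64 + 9 − 48·(-0.0871557) ≈ 73 + 4.18348 ≈ 77.1835
c ≈ √77.1835 ≈ 8.78541

c = 8.785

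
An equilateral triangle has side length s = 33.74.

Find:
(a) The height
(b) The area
(a) The height splits the triangle into two 30-60-90 halves: h = s·√3/2 = 33.74·1.73205/2 ≈ 58.4394/2 ≈ 29.2197
(b) Area = (√3/4)·s² = (√3/4)·33.74² = (√3/4)·1138.3876 ≈ 0.433013·1138.3876 ≈ 492.936

Height = 29.22, Area = 492.9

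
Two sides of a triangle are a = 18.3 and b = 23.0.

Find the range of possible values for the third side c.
Triangle inequality: |a − b| < c < a + b
|a − b| = |18.3 − 23.0| = 4.7
a + b = 18.3 + 23.0 = 41.3

4.7 < c < 41.3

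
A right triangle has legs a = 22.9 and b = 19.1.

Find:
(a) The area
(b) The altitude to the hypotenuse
(a) The legs are perpendicular, so Area = ½·a·b = ½·22.9·19.1 = ½·437.39 = 218.695
(b) Hypotenuse c = √(a² + b²) = √(524.41 + 364.81) = √889.22 ≈ 29.8198
    Area = ½·c·h_c  ⇒  h_c = 2·Area/c = 437.39/29.8198 ≈ 14.6678

Area = 218.695, h_c = 14.67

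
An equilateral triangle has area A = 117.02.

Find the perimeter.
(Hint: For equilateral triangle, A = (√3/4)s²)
A = (√3/4)s²  ⇒  s² = 4A/√3 = 4·117.02/√3 = 468.08/1.73205 ≈ 270.246
s ≈ √270.246 ≈ 16.4392
Perimeter = 3s ≈ 3·16.4392 ≈ 49.3175

Perimeter = 49.32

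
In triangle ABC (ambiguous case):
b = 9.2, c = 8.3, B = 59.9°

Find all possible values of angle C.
b/sin(B) = c/sin(C)  ⇒  sin(C) = c·sin(B)/b = 8.3·sin(59.9°)/9.2
sin(59.9°) ≈ 0.865151
sin(C) ≈ 8.3·0.865151/9.2 ≈ 7.18076/9.2 ≈ 0.780517
Candidate 1: C₁ = arcsin(0.780517) ≈ 51.3079°  →  A = 180° − 59.9° − 51.3079° ≈ 68.7921° > 0, valid
Candidate 2: C₂ = 180° − C₁ ≈ 128.692°  →  A = 180° − 59.9° − 128.692° ≈ -8.5921° ≤ 0, not a valid triangle

C = 51.31° (one solution)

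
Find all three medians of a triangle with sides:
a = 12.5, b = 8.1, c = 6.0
Median formula: m_a = ½√(2b² + 2c² − a²) (and cyclically). a² = 156.25, b² = 65.61, c² = 36.
m_a = ½√(2·65.61 + 2·36 − 156.25) = ½√46.97 ≈ ½·6.85347 ≈ 3.42673
m_b = ½√(2·156.25 + 2·36 − 65.61) = ½√318.89 ≈ ½·17.8575 ≈ 8.92875
m_c = ½√(2·156.25 + 2·65.61 − 36) = ½√407.72 ≈ ½·20.1921 ≈ 10.096

m_a = 3.427, m_b = 8.929, m_c = 10.1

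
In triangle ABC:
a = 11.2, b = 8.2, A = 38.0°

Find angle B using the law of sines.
a/sin(A) = b/sin(B)  ⇒  sin(B) = b·sin(A)/a = 8.2·sin(38.0°)/11.2
sin(38.0°) ≈ 0.615661
sin(B) ≈ 8.2·0.615661/11.2 ≈ 5.04842/11.2 ≈ 0.450752
B = arcsin(0.450752) ≈ 26.792°
(Since b ≤ a we need B ≤ A, so the obtuse alternative 180° − 26.792° ≈ 153.208° is rejected.)

B = 26.79°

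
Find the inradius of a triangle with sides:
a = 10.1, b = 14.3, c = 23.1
r = Area/s where s is the semi-perimeter.
s = (10.1 + 14.3 + 23.1)/2 = 47.5/2 = 23.75
Area = √(s(s−a)(s−b)(s−c)) = √(23.75·13.65·9.45·0.65) ≈ √1991.32 ≈ 44.6242
r ≈ 44.6242/23.75 ≈ 1.87891

r = 1.879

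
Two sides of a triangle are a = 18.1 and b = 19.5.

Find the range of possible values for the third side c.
Triangle inequality: |a − b| < c < a + b
|a − b| = |18.1 − 19.5| = 1.4
a + b = 18.1 + 19.5 = 37.6

1.4 < c < 37.6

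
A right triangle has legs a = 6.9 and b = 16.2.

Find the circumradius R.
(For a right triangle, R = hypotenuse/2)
Hypotenuse c = √(a² + b²) = √(47.61 + 262.44) = √310.05 ≈ 17.6082
R = c/2 ≈ 17.6082/2 ≈ 8.80412

R = 8.804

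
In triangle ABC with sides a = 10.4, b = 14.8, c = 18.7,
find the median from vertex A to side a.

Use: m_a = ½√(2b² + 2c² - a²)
m_a = ½√(2·14.8² + 2·18.7² − 10.4²) = ½√(2·219.04 + 2·349.69 − 108.16) = ½√(438.08 + 699.38 − 108.16) = ½√1029.3
√1029.3 ≈ 32.0827, so m_a ≈ 16.0414

m_a = 16.04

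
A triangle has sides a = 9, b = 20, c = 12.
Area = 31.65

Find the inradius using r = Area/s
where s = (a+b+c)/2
s = (9 + 20 + 12)/2 = 41/2 = 20.5
r = Area/s = 31.65/20.5 ≈ 1.5439

r = 1.544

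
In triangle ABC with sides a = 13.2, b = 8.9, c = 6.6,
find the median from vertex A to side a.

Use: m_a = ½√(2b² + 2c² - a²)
m_a = ½√(2·8.9² + 2·6.6² − 13.2²) = ½√(2·79.21 + 2·43.56 − 174.24) = ½√(158.42 + 87.12 − 174.24) = ½√71.3
√71.3 ≈ 8.44393, so m_a ≈ 4.22197

m_a = 4.222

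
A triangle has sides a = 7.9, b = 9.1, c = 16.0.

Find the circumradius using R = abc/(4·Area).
First find the area with Heron's formula.
s = (7.9 + 9.1 + 16.0)/2 = 16.5
Area = √(s(s−a)(s−b)(s−c)) = √(16.5·8.6·7.4·0.5) ≈ √525.03 ≈ 22.9135
abc = 7.9·9.1·16.0 = 1150.24
R = abc/(4·Area) ≈ 1150.24/(4·22.9135) = 1150.24/91.6541 ≈ 12.5498

R = 12.55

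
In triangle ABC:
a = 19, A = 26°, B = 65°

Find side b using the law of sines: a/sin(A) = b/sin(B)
a/sin(A) = b/sin(B)  ⇒  b = a·sin(B)/sin(A) = 19·sin(65°)/sin(26°)
sin(65°) ≈ 0.906308, sin(26°) ≈ 0.438371
b ≈ 19·0.906308/0.438371 ≈ 17.2198/0.438371 ≈ 39.2814

b = 39.28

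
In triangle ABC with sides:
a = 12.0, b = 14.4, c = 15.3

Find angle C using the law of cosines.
c² = a² + b² − 2ab·cos(C)  ⇒  cos(C) = (a² + b² − c²)/(2ab)
cos(C) = (12.0² + 14.4² − 15.3²)/(2·12.0·14.4) = (144 + 207.36 − 234.09)/345.6 = 117.27/345.6 ≈ 0.339323
C = arccos(0.339323) ≈ 70.1644°

C = 70.16°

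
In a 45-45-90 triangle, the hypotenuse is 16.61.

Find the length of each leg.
In a 45-45-90 triangle hypotenuse = leg·√2, so leg = hypotenuse/√2.
Leg = 16.61/√2 ≈ 16.61/1.41421 ≈ 11.745

Each leg = 11.75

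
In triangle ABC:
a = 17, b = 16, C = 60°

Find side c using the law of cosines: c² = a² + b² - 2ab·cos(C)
c² = 17² + 16² − 2·17·16·cos(60°)
cos(60°) ≈ 0.5
c² ≈ 289 + 256 − 544·(0.5) ≈ 545 − 272 ≈ 273
c ≈ √273 ≈ 16.5227

c = 16.52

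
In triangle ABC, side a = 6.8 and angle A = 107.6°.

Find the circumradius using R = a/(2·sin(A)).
R = a/(2·sin(A)) = 6.8/(2·sin(107.6°))
sin(107.6°) ≈ 0.953191
R ≈ 6.8/(2·0.953191) = 6.8/1.90638 ≈ 3.56697

R = 3.567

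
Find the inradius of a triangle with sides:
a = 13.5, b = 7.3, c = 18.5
r = Area/s where s is the semi-perimeter.
s = (13.5 + 7.3 + 18.5)/2 = 39.3/2 = 19.65
Area = √(s(s−a)(s−b)(s−c)) = √(19.65·6.15·12.35·1.15) ≈ √1716.34 ≈ 41.4287
r ≈ 41.4287/19.65 ≈ 2.10833

r = 2.108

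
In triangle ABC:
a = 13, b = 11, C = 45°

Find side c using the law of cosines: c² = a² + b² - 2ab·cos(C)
c² = 13² + 11² − 2·13·11·cos(45°)
cos(45°) ≈ 0.707107
c² ≈ 169 + 121 − 286·(0.707107) ≈ 290 − 202.233 ≈ 87.7675
c ≈ √87.7675 ≈ 9.36843

c = 9.368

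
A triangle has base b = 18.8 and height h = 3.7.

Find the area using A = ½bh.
A = ½·b·h = ½·18.8·3.7 = ½·69.56 = 34.78

Area = 34.78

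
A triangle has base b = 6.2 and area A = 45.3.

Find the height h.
A = ½·b·h  ⇒  h = 2A/b = 2·45.3/6.2 = 90.6/6.2 ≈ 14.6129

h = 14.61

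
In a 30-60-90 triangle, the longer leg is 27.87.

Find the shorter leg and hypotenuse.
In a 30-60-90 triangle the sides are in ratio 1 : √3 : 2, so short leg = long leg/√3 and hypotenuse = 2·(short leg).
Short leg = 27.87/√3 ≈ 27.87/1.73205 ≈ 16.0908
Hypotenuse = 2·16.0908 ≈ 32.1815

Short leg = 16.09, Hypotenuse = 32.18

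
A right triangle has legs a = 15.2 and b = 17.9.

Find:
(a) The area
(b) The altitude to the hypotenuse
(a) The legs are perpendicular, so Area = ½·a·b = ½·15.2·17.9 = ½·272.08 = 136.04
(b) Hypotenuse c = √(a² + b²) = √(231.04 + 320.41) = √551.45 ≈ 23.483
    Area = ½·c·h_c  ⇒  h_c = 2·Area/c = 272.08/23.483 ≈ 11.5863

Area = 136.04, h_c = 11.59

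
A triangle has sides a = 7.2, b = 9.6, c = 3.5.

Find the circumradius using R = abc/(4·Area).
First find the area with Heron's formula.
s = (7.2 + 9.6 + 3.5)/2 = 10.15
Area = √(s(s−a)(s−b)(s−c)) = √(10.15·2.95·0.55·6.65) ≈ √109.515 ≈ 10.4649
abc = 7.2·9.6·3.5 = 241.92
R = abc/(4·Area) ≈ 241.92/(4·10.4649) = 241.92/41.8597 ≈ 5.7793

R = 5.779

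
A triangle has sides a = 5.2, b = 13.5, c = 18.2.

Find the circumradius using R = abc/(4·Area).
First find the area with Heron's formula.
s = (5.2 + 13.5 + 18.2)/2 = 18.45
Area = √(s(s−a)(s−b)(s−c)) = √(18.45·13.25·4.95·0.25) ≈ √302.522 ≈ 17.3932
abc = 5.2·13.5·18.2 = 1277.64
R = abc/(4·Area) ≈ 1277.64/(4·17.3932) = 1277.64/69.5727 ≈ 18.3641

R = 18.36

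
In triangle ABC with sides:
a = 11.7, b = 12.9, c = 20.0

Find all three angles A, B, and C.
Law of cosines for each angle (a² = 136.89, b² = 166.41, c² = 400):
cos(A) = (b² + c² − a²)/(2bc) = (166.41 + 400 − 136.89)/(2·12.9·20.0) = 429.52/516 ≈ 0.832403  ⇒  A ≈ 33.6536°
cos(B) = (a² + c² − b²)/(2ac) = (136.89 + 400 − 166.41)/(2·11.7·20.0) = 370.48/468 ≈ 0.791624  ⇒  B ≈ 37.6625°
cos(C) = (a² + b² − c²)/(2ab) = (136.89 + 166.41 − 400)/(2·11.7·12.9) = -96.7/301.86 ≈ -0.320347  ⇒  C ≈ 108.684°
Check: A + B + C ≈ 180°

A = 33.65°, B = 37.66°, C = 108.7°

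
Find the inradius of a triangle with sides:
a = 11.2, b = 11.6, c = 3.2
r = Area/s where s is the semi-perimeter.
s = (11.2 + 11.6 + 3.2)/2 = 26/2 = 13
Area = √(s(s−a)(s−b)(s−c)) = √(13·1.8·1.4·9.8) ≈ √321.048 ≈ 17.9178
r ≈ 17.9178/13 ≈ 1.37829

r = 1.378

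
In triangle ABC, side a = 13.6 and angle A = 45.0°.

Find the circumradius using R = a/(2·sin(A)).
R = a/(2·sin(A)) = 13.6/(2·sin(45.0°))
sin(45.0°) ≈ 0.707107
R ≈ 13.6/(2·0.707107) = 13.6/1.41421 ≈ 9.61665

R = 9.617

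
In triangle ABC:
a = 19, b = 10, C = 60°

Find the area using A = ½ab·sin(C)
A = ½·a·b·sin(C) = ½·19·10·sin(60°)
sin(60°) ≈ 0.866025
A ≈ ½·190·0.866025 = 95·0.866025 ≈ 82.2724

Area = 82.27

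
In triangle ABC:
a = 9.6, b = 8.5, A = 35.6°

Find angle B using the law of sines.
a/sin(A) = b/sin(B)  ⇒  sin(B) = b·sin(A)/a = 8.5·sin(35.6°)/9.6
sin(35.6°) ≈ 0.582123
sin(B) ≈ 8.5·0.582123/9.6 ≈ 4.94805/9.6 ≈ 0.515421
B = arcsin(0.515421) ≈ 31.0256°
(Since b ≤ a we need B ≤ A, so the obtuse alternative 180° − 31.0256° ≈ 148.974° is rejected.)

B = 31.03°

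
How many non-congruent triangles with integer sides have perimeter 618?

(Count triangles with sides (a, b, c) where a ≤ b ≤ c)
Let a ≤ b ≤ c with a + b + c = 618. The only binding inequality is a + b > c, i.e. 618 − c > c, so c < 618/2; and c ≥ 618/3 since c is the largest side.
So 206 ≤ c ≤ 308. For each c, b runs from ⌈(618 − c)/2⌉ up to c (then a = 618 − b − c satisfies 1 ≤ a ≤ b automatically), giving c − ⌈(618 − c)/2⌉ + 1 choices.
Summing over c: 1 + 2 + 4 + 5 + … + 152 + 154  (103 terms, c = 206, …, 308) = 7957
Check (closed form: nearest integer to p²/48 for even p, (p+3)²/48 for odd p): 618²/48 = 381924/48 ≈ 7956.75 → 7957

7957 triangles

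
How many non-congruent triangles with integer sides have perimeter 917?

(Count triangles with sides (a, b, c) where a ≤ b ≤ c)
Let a ≤ b ≤ c with a + b + c = 917. The only binding inequality is a + b > c, i.e. 917 − c > c, so c < 917/2; and c ≥ 917/3 since c is the largest side.
So 306 ≤ c ≤ 458. For each c, b runs from ⌈(917 − c)/2⌉ up to c (then a = 917 − b − c satisfies 1 ≤ a ≤ b automatically), giving c − ⌈(917 − c)/2⌉ + 1 choices.
Summing over c: 1 + 3 + 4 + 6 + … + 228 + 229  (153 terms, c = 306, …, 458) = 17633
Check (closed form: nearest integer to p²/48 for even p, (p+3)²/48 for odd p): (917+3)²/48 = 920²/48 = 846400/48 ≈ 17633.33 → 17633

17633 triangles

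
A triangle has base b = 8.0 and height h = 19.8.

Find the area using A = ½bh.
A = ½·b·h = ½·8.0·19.8 = ½·158.4 = 79.2

Area = 79.2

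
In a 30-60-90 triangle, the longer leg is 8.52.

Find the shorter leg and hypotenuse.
In a 30-60-90 triangle the sides are in ratio 1 : √3 : 2, so short leg = long leg/√3 and hypotenuse = 2·(short leg).
Short leg = 8.52/√3 ≈ 8.52/1.73205 ≈ 4.91902
Hypotenuse = 2·4.91902 ≈ 9.83805

Short leg = 4.919, Hypotenuse = 9.838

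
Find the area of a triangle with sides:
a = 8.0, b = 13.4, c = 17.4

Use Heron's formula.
s = (8.0 + 13.4 + 17.4)/2 = 38.8/2 = 19.4
s − a = 11.4, s − b = 6, s − c = 2
s(s−a)(s−b)(s−c) = 19.4·11.4·6·2 ≈ 2653.92
Area = √2653.92 ≈ 51.5162

Area = 51.52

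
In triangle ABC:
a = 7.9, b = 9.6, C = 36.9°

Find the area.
Two sides and the included angle (SAS): A = ½·a·b·sin(C) = ½·7.9·9.6·sin(36.9°)
sin(36.9°) ≈ 0.60042
A ≈ ½·75.84·0.60042 = 37.92·0.60042 ≈ 22.7679

Area = 22.77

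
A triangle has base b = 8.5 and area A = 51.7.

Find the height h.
A = ½·b·h  ⇒  h = 2A/b = 2·51.7/8.5 = 103.4/8.5 ≈ 12.1647

h = 12.16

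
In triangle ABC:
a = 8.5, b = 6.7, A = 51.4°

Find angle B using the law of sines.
a/sin(A) = b/sin(B)  ⇒  sin(B) = b·sin(A)/a = 6.7·sin(51.4°)/8.5
sin(51.4°) ≈ 0.78152
sin(B) ≈ 6.7·0.78152/8.5 ≈ 5.23619/8.5 ≈ 0.616022
B = arcsin(0.616022) ≈ 38.0262°
(Since b ≤ a we need B ≤ A, so the obtuse alternative 180° − 38.0262° ≈ 141.974° is rejected.)

B = 38.03°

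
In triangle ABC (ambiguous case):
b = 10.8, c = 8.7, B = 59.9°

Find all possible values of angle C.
b/sin(B) = c/sin(C)  ⇒  sin(C) = c·sin(B)/b = 8.7·sin(59.9°)/10.8
sin(59.9°) ≈ 0.865151
sin(C) ≈ 8.7·0.865151/10.8 ≈ 7.52682/10.8 ≈ 0.696928
Candidate 1: C₁ = arcsin(0.696928) ≈ 44.181°  →  A = 180° − 59.9° − 44.181° ≈ 75.919° > 0, valid
Candidate 2: C₂ = 180° − C₁ ≈ 135.819°  →  A = 180° − 59.9° − 135.819° ≈ -15.719° ≤ 0, not a valid triangle

C = 44.18° (one solution)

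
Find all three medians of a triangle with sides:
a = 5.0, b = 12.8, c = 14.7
Median formula: m_a = ½√(2b² + 2c² − a²) (and cyclically). a² = 25, b² = 163.84, c² = 216.09.
m_a = ½√(2·163.84 + 2·216.09 − 25) = ½√734.86 ≈ ½·27.1083 ≈ 13.5542
m_b = ½√(2·25 + 2·216.09 − 163.84) = ½√318.34 ≈ ½·17.8421 ≈ 8.92104
m_c = ½√(2·25 + 2·163.84 − 216.09) = ½√161.59 ≈ ½·12.7118 ≈ 6.3559

m_a = 13.55, m_b = 8.921, m_c = 6.356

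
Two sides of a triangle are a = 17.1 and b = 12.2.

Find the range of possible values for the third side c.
Triangle inequality: |a − b| < c < a + b
|a − b| = |17.1 − 12.2| = 4.9
a + b = 17.1 + 12.2 = 29.3

4.9 < c < 29.3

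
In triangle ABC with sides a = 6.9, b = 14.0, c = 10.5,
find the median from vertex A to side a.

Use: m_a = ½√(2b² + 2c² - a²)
m_a = ½√(2·14.0² + 2·10.5² − 6.9²) = ½√(2·196 + 2·110.25 − 47.61) = ½√(392 + 220.5 − 47.61) = ½√564.89
√564.89 ≈ 23.7674, so m_a ≈ 11.8837

m_a = 11.88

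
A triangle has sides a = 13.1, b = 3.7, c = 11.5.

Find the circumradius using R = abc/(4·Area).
First find the area with Heron's formula.
s = (13.1 + 3.7 + 11.5)/2 = 14.15
Area = √(s(s−a)(s−b)(s−c)) = √(14.15·1.05·10.45·2.65) ≈ √411.441 ≈ 20.284
abc = 13.1·3.7·11.5 = 557.405
R = abc/(4·Area) ≈ 557.405/(4·20.284) = 557.405/81.1361 ≈ 6.87

R = 6.87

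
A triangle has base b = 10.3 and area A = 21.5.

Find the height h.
A = ½·b·h  ⇒  h = 2A/b = 2·21.5/10.3 = 43/10.3 ≈ 4.17476

h = 4.175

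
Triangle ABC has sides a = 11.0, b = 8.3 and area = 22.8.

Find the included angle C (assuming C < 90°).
Area = ½·a·b·sin(C)  ⇒  sin(C) = 2·Area/(a·b) = 2·22.8/(11.0·8.3) = 45.6/91.3 ≈ 0.499452
C = arcsin(0.499452) ≈ 29.9638° (taking the acute solution since C < 90°)

C = 29.96°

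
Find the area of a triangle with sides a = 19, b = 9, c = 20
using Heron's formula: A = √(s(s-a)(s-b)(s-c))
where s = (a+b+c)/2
s = (19 + 9 + 20)/2 = 48/2 = 24
s − a = 5, s − b = 15, s − c = 4
s(s−a)(s−b)(s−c) = 24·5·15·4 = 7200
Area = √7200 ≈ 84.8528

s = 24.0, Area = 84.85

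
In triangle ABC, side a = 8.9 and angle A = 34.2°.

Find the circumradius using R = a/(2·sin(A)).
R = a/(2·sin(A)) = 8.9/(2·sin(34.2°))
sin(34.2°) ≈ 0.562083
R ≈ 8.9/(2·0.562083) = 8.9/1.12417 ≈ 7.91697

R = 7.917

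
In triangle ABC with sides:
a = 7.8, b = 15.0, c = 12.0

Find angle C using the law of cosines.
c² = a² + b² − 2ab·cos(C)  ⇒  cos(C) = (a² + b² − c²)/(2ab)
cos(C) = (7.8² + 15.0² − 12.0²)/(2·7.8·15.0) = (60.84 + 225 − 144)/234 = 141.84/234 ≈ 0.606154
C = arccos(0.606154) ≈ 52.6881°

C = 52.69°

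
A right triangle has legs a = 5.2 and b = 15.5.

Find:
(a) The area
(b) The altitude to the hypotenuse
(a) The legs are perpendicular, so Area = ½·a·b = ½·5.2·15.5 = ½·80.6 = 40.3
(b) Hypotenuse c = √(a² + b²) = √(27.04 + 240.25) = √267.29 ≈ 16.349
    Area = ½·c·h_c  ⇒  h_c = 2·Area/c = 80.6/16.349 ≈ 4.92996

Area = 40.3, h_c = 4.93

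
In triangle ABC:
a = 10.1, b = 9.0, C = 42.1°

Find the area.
Two sides and the included angle (SAS): A = ½·a·b·sin(C) = ½·10.1·9.0·sin(42.1°)
sin(42.1°) ≈ 0.670427
A ≈ ½·90.9·0.670427 = 45.45·0.670427 ≈ 30.4709

Area = 30.47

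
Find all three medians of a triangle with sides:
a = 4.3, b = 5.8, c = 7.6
Median formula: m_a = ½√(2b² + 2c² − a²) (and cyclically). a² = 18.49, b² = 33.64, c² = 57.76.
m_a = ½√(2·33.64 + 2·57.76 − 18.49) = ½√164.31 ≈ ½·12.8183 ≈ 6.40917
m_b = ½√(2·18.49 + 2·57.76 − 33.64) = ½√118.86 ≈ ½·10.9023 ≈ 5.45115
m_c = ½√(2·18.49 + 2·33.64 − 57.76) = ½√46.5 ≈ ½·6.81909 ≈ 3.40955

m_a = 6.409, m_b = 5.451, m_c = 3.41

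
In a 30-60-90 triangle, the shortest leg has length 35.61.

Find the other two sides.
In a 30-60-90 triangle the sides are in ratio 1 : √3 : 2 (short leg : long leg : hypotenuse).
Long leg = 35.61·√3 ≈ 35.61·1.73205 ≈ 61.6783
Hypotenuse = 2·35.61 = 71.22

Long leg = 35.61√3 = 61.68, Hypotenuse = 71.22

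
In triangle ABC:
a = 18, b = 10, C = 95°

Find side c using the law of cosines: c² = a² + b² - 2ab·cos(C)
c² = 18² + 10² − 2·18·10·cos(95°)
cos(95°) ≈ -0.0871557
c² ≈ 324 + 100 − 360·(-0.0871557) ≈ 424 + 31.3761 ≈ 455.376
c ≈ √455.376 ≈ 21.3395

c = 21.34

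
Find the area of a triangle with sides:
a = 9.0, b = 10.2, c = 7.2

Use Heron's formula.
s = (9.0 + 10.2 + 7.2)/2 = 26.4/2 = 13.2
s − a = 4.2, s − b = 3, s − c = 6
s(s−a)(s−b)(s−c) = 13.2·4.2·3·6 ≈ 997.92
Area = √997.92 ≈ 31.5899

Area = 31.59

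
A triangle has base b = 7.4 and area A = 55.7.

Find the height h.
A = ½·b·h  ⇒  h = 2A/b = 2·55.7/7.4 = 111.4/7.4 ≈ 15.0541

h = 15.05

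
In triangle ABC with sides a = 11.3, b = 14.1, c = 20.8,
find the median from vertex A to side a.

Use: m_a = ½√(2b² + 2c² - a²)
m_a = ½√(2·14.1² + 2·20.8² − 11.3²) = ½√(2·198.81 + 2·432.64 − 127.69) = ½√(397.62 + 865.28 − 127.69) = ½√1135.21
√1135.21 ≈ 33.6929, so m_a ≈ 16.8464

m_a = 16.85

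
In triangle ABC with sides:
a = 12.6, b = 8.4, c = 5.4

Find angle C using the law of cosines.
c² = a² + b² − 2ab·cos(C)  ⇒  cos(C) = (a² + b² − c²)/(2ab)
cos(C) = (12.6² + 8.4² − 5.4²)/(2·12.6·8.4) = (158.76 + 70.56 − 29.16)/211.68 = 200.16/211.68 ≈ 0.945578
C = arccos(0.945578) ≈ 18.9895°

C = 18.99°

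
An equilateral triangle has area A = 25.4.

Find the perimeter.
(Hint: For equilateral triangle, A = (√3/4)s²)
A = (√3/4)s²  ⇒  s² = 4A/√3 = 4·25.4/√3 = 101.6/1.73205 ≈ 58.6588
s ≈ √58.6588 ≈ 7.6589
Perimeter = 3s ≈ 3·7.6589 ≈ 22.9767

Perimeter = 22.98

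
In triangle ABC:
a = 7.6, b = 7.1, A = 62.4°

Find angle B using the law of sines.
a/sin(A) = b/sin(B)  ⇒  sin(B) = b·sin(A)/a = 7.1·sin(62.4°)/7.6
sin(62.4°) ≈ 0.886204
sin(B) ≈ 7.1·0.886204/7.6 ≈ 6.29205/7.6 ≈ 0.827901
B = arcsin(0.827901) ≈ 55.8837°
(Since b ≤ a we need B ≤ A, so the obtuse alternative 180° − 55.8837° ≈ 124.116° is rejected.)

B = 55.88°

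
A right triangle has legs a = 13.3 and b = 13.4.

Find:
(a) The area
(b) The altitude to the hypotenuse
(a) The legs are perpendicular, so Area = ½·a·b = ½·13.3·13.4 = ½·178.22 = 89.11
(b) Hypotenuse c = √(a² + b²) = √(176.89 + 179.56) = √356.45 ≈ 18.8799
    Area = ½·c·h_c  ⇒  h_c = 2·Area/c = 178.22/18.8799 ≈ 9.43968

Area = 89.11, h_c = 9.44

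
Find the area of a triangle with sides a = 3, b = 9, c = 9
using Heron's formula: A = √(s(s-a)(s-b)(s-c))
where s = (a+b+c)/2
s = (3 + 9 + 9)/2 = 21/2 = 10.5
s − a = 7.5, s − b = 1.5, s − c = 1.5
s(s−a)(s−b)(s−c) = 10.5·7.5·1.5·1.5 = 177.1875
Area = √177.1875 ≈ 13.3112

s = 10.5, Area = 13.31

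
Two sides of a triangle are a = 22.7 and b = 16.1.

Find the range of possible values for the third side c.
Triangle inequality: |a − b| < c < a + b
|a − b| = |22.7 − 16.1| = 6.6
a + b = 22.7 + 16.1 = 38.8

6.6 < c < 38.8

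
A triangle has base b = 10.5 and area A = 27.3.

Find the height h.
A = ½·b·h  ⇒  h = 2A/b = 2·27.3/10.5 = 54.6/10.5 ≈ 5.2

h = 5.2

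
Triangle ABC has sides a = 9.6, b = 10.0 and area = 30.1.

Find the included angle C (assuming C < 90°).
Area = ½·a·b·sin(C)  ⇒  sin(C) = 2·Area/(a·b) = 2·30.1/(9.6·10.0) = 60.2/96 ≈ 0.627083
C = arcsin(0.627083) ≈ 38.8353° (taking the acute solution since C < 90°)

C = 38.84°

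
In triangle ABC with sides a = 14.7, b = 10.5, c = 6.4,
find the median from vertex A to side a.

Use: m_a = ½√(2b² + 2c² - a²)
m_a = ½√(2·10.5² + 2·6.4² − 14.7²) = ½√(2·110.25 + 2·40.96 − 216.09) = ½√(220.5 + 81.92 − 216.09) = ½√86.33
√86.33 ≈ 9.29139, so m_a ≈ 4.6457

m_a = 4.646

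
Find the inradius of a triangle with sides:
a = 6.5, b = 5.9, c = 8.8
r = Area/s where s is the semi-perimeter.
s = (6.5 + 5.9 + 8.8)/2 = 21.2/2 = 10.6
Area = √(s(s−a)(s−b)(s−c)) = √(10.6·4.1·4.7·1.8) ≈ √367.672 ≈ 19.1748
r ≈ 19.1748/10.6 ≈ 1.80894

r = 1.809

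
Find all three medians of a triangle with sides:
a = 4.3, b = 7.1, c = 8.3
Median formula: m_a = ½√(2b² + 2c² − a²) (and cyclically). a² = 18.49, b² = 50.41, c² = 68.89.
m_a = ½√(2·50.41 + 2·68.89 − 18.49) = ½√220.11 ≈ ½·14.8361 ≈ 7.41805
m_b = ½√(2·18.49 + 2·68.89 − 50.41) = ½√124.35 ≈ ½·11.1512 ≈ 5.57562
m_c = ½√(2·18.49 + 2·50.41 − 68.89) = ½√68.91 ≈ ½·8.3012 ≈ 4.1506

m_a = 7.418, m_b = 5.576, m_c = 4.151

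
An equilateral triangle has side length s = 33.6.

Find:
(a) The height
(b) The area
(a) The height splits the triangle into two 30-60-90 halves: h = s·√3/2 = 33.6·1.73205/2 ≈ 58.1969/2 ≈ 29.0985
(b) Area = (√3/4)·s² = (√3/4)·33.6² = (√3/4)·1128.96 ≈ 0.433013·1128.96 ≈ 488.854

Height = 29.1, Area = 488.9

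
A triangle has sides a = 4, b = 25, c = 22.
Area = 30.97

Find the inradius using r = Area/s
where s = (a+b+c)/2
s = (4 + 25 + 22)/2 = 51/2 = 25.5
r = Area/s = 30.97/25.5 ≈ 1.21451

r = 1.215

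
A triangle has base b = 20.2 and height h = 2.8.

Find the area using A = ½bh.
A = ½·b·h = ½·20.2·2.8 = ½·56.56 = 28.28

Area = 28.28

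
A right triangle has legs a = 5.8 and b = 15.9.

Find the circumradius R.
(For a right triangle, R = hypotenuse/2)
Hypotenuse c = √(a² + b²) = √(33.64 + 252.81) = √286.45 ≈ 16.9248
R = c/2 ≈ 16.9248/2 ≈ 8.46242

R = 8.462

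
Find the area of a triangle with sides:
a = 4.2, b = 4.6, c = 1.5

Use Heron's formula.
s = (4.2 + 4.6 + 1.5)/2 = 10.3/2 = 5.15
s − a = 0.95, s − b = 0.55, s − c = 3.65
s(s−a)(s−b)(s−c) = 5.15·0.95·0.55·3.65 ≈ 9.82169
Area = √9.82169 ≈ 3.13396

Area = 3.134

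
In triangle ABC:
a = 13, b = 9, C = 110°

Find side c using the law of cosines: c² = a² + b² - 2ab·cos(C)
c² = 13² + 9² − 2·13·9·cos(110°)
cos(110°) ≈ -0.34202
c² ≈ 169 + 81 − 234·(-0.34202) ≈ 250 + 80.0327 ≈ 330.033
c ≈ √330.033 ≈ 18.1668

c = 18.17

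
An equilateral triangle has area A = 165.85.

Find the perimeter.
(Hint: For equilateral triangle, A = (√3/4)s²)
A = (√3/4)s²  ⇒  s² = 4A/√3 = 4·165.85/√3 = 663.4/1.73205 ≈ 383.014
s ≈ √383.014 ≈ 19.5707
Perimeter = 3s ≈ 3·19.5707 ≈ 58.7122

Perimeter = 58.71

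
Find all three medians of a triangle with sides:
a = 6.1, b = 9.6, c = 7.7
Median formula: m_a = ½√(2b² + 2c² − a²) (and cyclically). a² = 37.21, b² = 92.16, c² = 59.29.
m_a = ½√(2·92.16 + 2·59.29 − 37.21) = ½√265.69 ≈ ½·16.3 ≈ 8.15
m_b = ½√(2·37.21 + 2·59.29 − 92.16) = ½√100.84 ≈ ½·10.0419 ≈ 5.02096
m_c = ½√(2·37.21 + 2·92.16 − 59.29) = ½√199.45 ≈ ½·14.1227 ≈ 7.06134

m_a = 8.15, m_b = 5.021, m_c = 7.061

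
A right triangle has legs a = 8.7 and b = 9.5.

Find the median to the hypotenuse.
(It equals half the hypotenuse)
Hypotenuse c = √(a² + b²) = √(75.69 + 90.25) = √165.94 ≈ 12.8818
Median to hypotenuse = c/2 ≈ 12.8818/2 ≈ 6.44089

Median = 6.441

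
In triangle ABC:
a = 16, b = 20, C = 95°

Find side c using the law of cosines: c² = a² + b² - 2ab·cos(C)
c² = 16² + 20² − 2·16·20·cos(95°)
cos(95°) ≈ -0.0871557
c² ≈ 256 + 400 − 640·(-0.0871557) ≈ 656 + 55.7797 ≈ 711.78
c ≈ √711.78 ≈ 26.6792

c = 26.68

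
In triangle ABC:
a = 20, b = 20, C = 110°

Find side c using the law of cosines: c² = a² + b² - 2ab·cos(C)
c² = 20² + 20² − 2·20·20·cos(110°)
cos(110°) ≈ -0.34202
c² ≈ 400 + 400 − 800·(-0.34202) ≈ 800 + 273.616 ≈ 1073.62
c ≈ √1073.62 ≈ 32.7661

c = 32.77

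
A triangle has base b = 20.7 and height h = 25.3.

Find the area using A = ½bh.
A = ½·b·h = ½·20.7·25.3 = ½·523.71 = 261.855

Area = 261.855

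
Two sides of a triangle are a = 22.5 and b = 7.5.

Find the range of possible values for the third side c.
Triangle inequality: |a − b| < c < a + b
|a − b| = |22.5 − 7.5| = 15
a + b = 22.5 + 7.5 = 30

15 < c < 30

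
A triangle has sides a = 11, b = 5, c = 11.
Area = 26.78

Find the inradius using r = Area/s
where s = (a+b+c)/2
s = (11 + 5 + 11)/2 = 27/2 = 13.5
r = Area/s = 26.78/13.5 ≈ 1.9837

r = 1.984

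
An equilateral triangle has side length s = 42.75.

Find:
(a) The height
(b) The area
(a) The height splits the triangle into two 30-60-90 halves: h = s·√3/2 = 42.75·1.73205/2 ≈ 74.0452/2 ≈ 37.0226
(b) Area = (√3/4)·s² = (√3/4)·42.75² = (√3/4)·1827.5625 ≈ 0.433013·1827.5625 ≈ 791.358

Height = 37.02, Area = 791.4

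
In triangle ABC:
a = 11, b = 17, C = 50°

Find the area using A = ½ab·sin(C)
A = ½·a·b·sin(C) = ½·11·17·sin(50°)
sin(50°) ≈ 0.766044
A ≈ ½·187·0.766044 = 93.5·0.766044 ≈ 71.6252

Area = 71.63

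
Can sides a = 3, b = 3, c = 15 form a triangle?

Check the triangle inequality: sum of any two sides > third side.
a + b vs c: 3 + 3 = 6 ≤ 15  ✗
a + c vs b: 3 + 15 = 18 > 3  ✓
b + c vs a: 3 + 15 = 18 > 3  ✓

No: 3 + 3 = 6 is not > 15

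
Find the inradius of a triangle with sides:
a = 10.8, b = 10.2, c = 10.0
r = Area/s where s is the semi-perimeter.
s = (10.8 + 10.2 + 10.0)/2 = 31/2 = 15.5
Area = √(s(s−a)(s−b)(s−c)) = √(15.5·4.7·5.3·5.5) ≈ √2123.58 ≈ 46.0823
r ≈ 46.0823/15.5 ≈ 2.97305

r = 2.973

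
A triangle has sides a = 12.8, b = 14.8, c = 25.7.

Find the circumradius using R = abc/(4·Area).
First find the area with Heron's formula.
s = (12.8 + 14.8 + 25.7)/2 = 26.65
Area = √(s(s−a)(s−b)(s−c)) = √(26.65·13.85·11.85·0.95) ≈ √4155.17 ≈ 64.4606
abc = 12.8·14.8·25.7 = 4868.608
R = abc/(4·Area) ≈ 4868.608/(4·64.4606) = 4868.608/257.842 ≈ 18.8821

R = 18.88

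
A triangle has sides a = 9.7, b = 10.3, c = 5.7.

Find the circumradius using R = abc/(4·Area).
First find the area with Heron's formula.
s = (9.7 + 10.3 + 5.7)/2 = 12.85
Area = √(s(s−a)(s−b)(s−c)) = √(12.85·3.15·2.55·7.15) ≈ √738.006 ≈ 27.1663
abc = 9.7·10.3·5.7 = 569.487
R = abc/(4·Area) ≈ 569.487/(4·27.1663) = 569.487/108.665 ≈ 5.24076

R = 5.241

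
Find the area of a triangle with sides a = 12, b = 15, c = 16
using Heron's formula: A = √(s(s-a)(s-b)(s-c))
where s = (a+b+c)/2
s = (12 + 15 + 16)/2 = 43/2 = 21.5
s − a = 9.5, s − b = 6.5, s − c = 5.5
s(s−a)(s−b)(s−c) = 21.5·9.5·6.5·5.5 = 7301.9375
Area = √7301.9375 ≈ 85.4514

s = 21.5, Area = 85.45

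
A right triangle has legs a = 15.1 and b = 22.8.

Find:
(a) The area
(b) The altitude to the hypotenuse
(a) The legs are perpendicular, so Area = ½·a·b = ½·15.1·22.8 = ½·344.28 = 172.14
(b) Hypotenuse c = √(a² + b²) = √(228.01 + 519.84) = √747.85 ≈ 27.3468
    Area = ½·c·h_c  ⇒  h_c = 2·Area/c = 344.28/27.3468 ≈ 12.5894

Area = 172.14, h_c = 12.59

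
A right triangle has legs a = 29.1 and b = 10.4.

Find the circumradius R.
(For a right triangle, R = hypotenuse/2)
Hypotenuse c = √(a² + b²) = √(846.81 + 108.16) = √954.97 ≈ 30.9026
R = c/2 ≈ 30.9026/2 ≈ 15.4513

R = 15.45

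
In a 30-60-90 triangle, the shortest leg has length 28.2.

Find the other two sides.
In a 30-60-90 triangle the sides are in ratio 1 : √3 : 2 (short leg : long leg : hypotenuse).
Long leg = 28.2·√3 ≈ 28.2·1.73205 ≈ 48.8438
Hypotenuse = 2·28.2 = 56.4

Long leg = 28.2√3 = 48.84, Hypotenuse = 56.4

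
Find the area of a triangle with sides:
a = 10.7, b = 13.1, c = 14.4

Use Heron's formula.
s = (10.7 + 13.1 + 14.4)/2 = 38.2/2 = 19.1
s − a = 8.4, s − b = 6, s − c = 4.7
s(s−a)(s−b)(s−c) = 19.1·8.4·6·4.7 ≈ 4524.41
Area = √4524.41 ≈ 67.2637

Area = 67.26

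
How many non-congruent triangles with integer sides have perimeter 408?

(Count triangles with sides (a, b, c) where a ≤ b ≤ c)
Let a ≤ b ≤ c with a + b + c = 408. The only binding inequality is a + b > c, i.e. 408 − c > c, so c < 408/2; and c ≥ 408/3 since c is the largest side.
So 136 ≤ c ≤ 203. For each c, b runs from ⌈(408 − c)/2⌉ up to c (then a = 408 − b − c satisfies 1 ≤ a ≤ b automatically), giving c − ⌈(408 − c)/2⌉ + 1 choices.
Summing over c: 1 + 2 + 4 + 5 + … + 100 + 101  (68 terms, c = 136, …, 203) = 3468
Check (closed form: nearest integer to p²/48 for even p, (p+3)²/48 for odd p): 408²/48 = 166464/48 ≈ 3468.00 → 3468

3468 triangles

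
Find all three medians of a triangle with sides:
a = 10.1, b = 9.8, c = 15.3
Median formula: m_a = ½√(2b² + 2c² − a²) (and cyclically). a² = 102.01, b² = 96.04, c² = 234.09.
m_a = ½√(2·96.04 + 2·234.09 − 102.01) = ½√558.25 ≈ ½·23.6273 ≈ 11.8137
m_b = ½√(2·102.01 + 2·234.09 − 96.04) = ½√576.16 ≈ ½·24.0033 ≈ 12.0017
m_c = ½√(2·102.01 + 2·96.04 − 234.09) = ½√162.01 ≈ ½·12.7283 ≈ 6.36416

m_a = 11.81, m_b = 12, m_c = 6.364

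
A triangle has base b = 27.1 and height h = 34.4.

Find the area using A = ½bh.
A = ½·b·h = ½·27.1·34.4 = ½·932.24 = 466.12

Area = 466.12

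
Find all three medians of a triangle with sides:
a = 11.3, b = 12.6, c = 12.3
Median formula: m_a = ½√(2b² + 2c² − a²) (and cyclically). a² = 127.69, b² = 158.76, c² = 151.29.
m_a = ½√(2·158.76 + 2·151.29 − 127.69) = ½√492.41 ≈ ½·22.1903 ≈ 11.0952
m_b = ½√(2·127.69 + 2·151.29 − 158.76) = ½√399.2 ≈ ½·19.98 ≈ 9.98999
m_c = ½√(2·127.69 + 2·158.76 − 151.29) = ½√421.61 ≈ ½·20.5331 ≈ 10.2666

m_a = 11.1, m_b = 9.99, m_c = 10.27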